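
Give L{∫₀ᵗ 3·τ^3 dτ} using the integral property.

L{∫₀ᵗ f(τ)dτ} = F(s)/s with f(t) = 3t^3. F(s) = 18/s^4, so L{∫₀ᵗ 3·τ^3 dτ} = (18/s^4)/s = 18/s^5. (Check: ∫₀ᵗ 3·τ^3 dτ = 3t^4/4.)

Final answer: 18/s^5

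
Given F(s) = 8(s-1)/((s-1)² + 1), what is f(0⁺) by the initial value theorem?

f(0⁺) = lim_{s→∞} sF(s) = lim_{s→∞} 8s(s-1)/((s-1)² + 1) = 8

Final answer: 8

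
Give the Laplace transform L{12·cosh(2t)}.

L{cosh(ωt)} = s/(s² - ω²), so L{cosh(2t)} = s/(s² - 4). Then L{12·cosh(2t)} = 12·s/(s² - 4) = 12s/(s² - 4)

Final answer: 12s/(s² - 4)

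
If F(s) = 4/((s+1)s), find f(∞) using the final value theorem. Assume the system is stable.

f(∞) = lim_{s→0} sF(s) = lim_{s→0} 4/(s+1) = 4

Final answer: 4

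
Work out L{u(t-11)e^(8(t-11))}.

u(t-a)f(t-a) with f(t)=e^(8t). L{e^(8t)} = 1/(s-8). By time shift: e^(-11s)/(s-8)

Final answer: e^(-11s)/(s-8)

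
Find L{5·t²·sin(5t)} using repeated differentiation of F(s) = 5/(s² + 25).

F(s) = 5/(s² + 25). F'(s) = -10s/(s² + 25)². F''(s) = -10(25 - 3s²)/(s² + 25)³ = (30s² - 250)/(s² + 25)³. So L{t²·sin(5t)} = (-1)² F''(s) = (30s² - 250)/(s² + 25)³. Then L{5·t²·sin(5t)} = 5·(30s² - 250)/(s² + 25)³ = (150s² - 1250)/(s² + 25)³

Final answer: (150s² - 1250)/(s² + 25)³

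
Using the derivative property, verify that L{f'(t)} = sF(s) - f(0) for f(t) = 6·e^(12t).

f'(t) = 72e^(12t). Direct: L{f'(t)} = 72/(s-12). Property: s·6/(s-12) - 6 = (6s - 6(s-12))/(s-12) = 72/(s-12). ✓

Final answer: 72/(s-12)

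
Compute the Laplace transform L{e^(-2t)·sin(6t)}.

L{e^(at)·sin(ωt)} = ω/((s-a)² + ω²), so L{e^(-2t)·sin(6t)} = 6/((s+2)² + 36)

Final answer: 6/((s+2)² + 36)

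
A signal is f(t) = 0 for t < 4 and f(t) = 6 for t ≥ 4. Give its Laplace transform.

f(t) = 6·u(t-4). L{u(t-4)} = e^(-4s)/s, so L{f(t)} = 6·e^(-4s)/s

Final answer: 6·e^(-4s)/s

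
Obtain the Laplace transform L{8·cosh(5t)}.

L{cosh(ωt)} = s/(s² - ω²), so L{cosh(5t)} = s/(s² - 25). Then L{8·cosh(5t)} = 8·s/(s² - 25) = 8s/(s² - 25)

Final answer: 8s/(s² - 25)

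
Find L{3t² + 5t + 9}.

L{3t² + 5t + 9} = 3·2/s³ + 5/s² + 9/s = 6/s³ + 5/s² + 9/s

Final answer: 6/s³ + 5/s² + 9/s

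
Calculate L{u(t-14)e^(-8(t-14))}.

u(t-a)f(t-a) with f(t)=e^(-8t). L{e^(-8t)} = 1/(s+8). By time shift: e^(-14s)/(s+8)

Final answer: e^(-14s)/(s+8)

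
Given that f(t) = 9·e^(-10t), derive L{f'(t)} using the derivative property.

f(0) = 9, F(s) = 9/(s+10). L{f'(t)} = s·F(s) - f(0) = 9s/(s+10) - 9 = (9s - 9(s+10))/(s+10) = -90/(s+10)

Final answer: -90/(s+10)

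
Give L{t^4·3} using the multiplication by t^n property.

L{3} = 3/s. d^1/ds^1[1/s] = -1/s². d^2/ds^2[1/s] = 2/s^3. d^3/ds^3[1/s] = -6/s^4. d^4/ds^4[1/s] = 24/s^5. So L{t^4} = (-1)^{4}·24/s^5 = 24/s^5. Then L{t^4·3} = 3·24/s^5 = 72/s^5

Final answer: 72/s^5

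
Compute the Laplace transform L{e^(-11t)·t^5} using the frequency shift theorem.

L{e^(at)·t^n} = n!/(s-a)^(n+1), so L{e^(-11t)·t^5} = 120/(s+11)^6

Final answer: 120/(s+11)^6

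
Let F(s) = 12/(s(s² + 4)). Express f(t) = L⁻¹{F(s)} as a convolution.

12/(s(s² + 4)) = (1/s)·(12/(s² + 4)) = L{1}·L{6·sin(2t)}. So f(t) = 1*(6·sin(2t)) = ∫₀ᵗ 6·sin(2τ) dτ

Final answer: ∫₀ᵗ 6·sin(2τ) dτ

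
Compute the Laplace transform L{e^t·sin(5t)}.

L{e^(at)·sin(ωt)} = ω/((s-a)² + ω²), so L{e^t·sin(5t)} = 5/((s-1)² + 25)

Final answer: 5/((s-1)² + 25)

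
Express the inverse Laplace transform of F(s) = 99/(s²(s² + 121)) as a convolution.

99/(s²(s² + 121)) = (1/s²)·(99/(s² + 121)) = L{t}·L{9·sin(11t)}. So f(t) = t*(9·sin(11t)) = ∫₀ᵗ 9τ·sin(11(t-τ)) dτ

Final answer: ∫₀ᵗ 9τ·sin(11(t-τ)) dτ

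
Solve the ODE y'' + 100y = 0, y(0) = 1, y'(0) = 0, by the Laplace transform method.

L{y''} + 100L{y} = 0. s²Y - s - 0 + 100Y = 0. Y(s² + 100) = s. Y = (s)/(s² + 100). Inverting: y(t) = cos(10t)

Final answer: y(t) = cos(10t)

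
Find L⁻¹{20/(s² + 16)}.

This is the form c·a/(s² + a²) with a = 4, c = 5. L⁻¹ = 5·sin(4t)

Final answer: 5·sin(4t)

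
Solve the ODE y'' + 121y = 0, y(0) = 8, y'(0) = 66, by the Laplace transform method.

L{y''} + 121L{y} = 0. s²Y - 8s - 66 + 121Y = 0. Y(s² + 121) = 8s + 66. Y = (8s + 66)/(s² + 121). Inverting: y(t) = 8cos(11t) + 6sin(11t)

Final answer: y(t) = 8cos(11t) + 6sin(11t)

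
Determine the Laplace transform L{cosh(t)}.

L{cosh(ωt)} = s/(s² - ω²), so L{cosh(t)} = s/(s² - 1)

Final answer: s/(s² - 1)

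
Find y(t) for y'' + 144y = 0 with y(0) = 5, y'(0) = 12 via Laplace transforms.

L{y''} + 144L{y} = 0. s²Y - 5s - 12 + 144Y = 0. Y(s² + 144) = 5s + 12. Y = (5s + 12)/(s² + 144). Inverting: y(t) = 5cos(12t) + sin(12t)

Final answer: y(t) = 5cos(12t) + sin(12t)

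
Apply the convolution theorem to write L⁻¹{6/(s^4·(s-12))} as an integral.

6/(s^4·(s-12)) = (6/s^4)·(1/(s-12)) = L{t^3}·L{e^(12t)}. So f(t) = t^3*e^(12t) = ∫₀ᵗ τ^3·e^(12(t-τ)) dτ

Final answer: ∫₀ᵗ τ^3·e^(12(t-τ)) dτ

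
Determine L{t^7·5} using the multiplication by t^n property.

L{5} = 5/s. d^1/ds^1[1/s] = -1/s². d^2/ds^2[1/s] = 2/s^3. d^3/ds^3[1/s] = -6/s^4. d^4/ds^4[1/s] = 24/s^5. d^5/ds^5[1/s] = -120/s^6. d^6/ds^6[1/s] = 720/s^7. d^7/ds^7[1/s] = -5040/s^8. So L{t^7} = (-1)^{7}·-5040/s^8 = 5040/s^8. Then L{t^7·5} = 5·5040/s^8 = 25200/s^8

Final answer: 25200/s^8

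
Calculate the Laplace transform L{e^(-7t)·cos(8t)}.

L{e^(at)·cos(ωt)} = (s-a)/((s-a)² + ω²), so L{e^(-7t)·cos(8t)} = (s+7)/((s+7)² + 64)

Final answer: (s+7)/((s+7)² + 64)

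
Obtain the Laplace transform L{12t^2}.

L{12t^2} = 12 · L{t^2} = 12 · 2/s^3 = 24/s^3

Final answer: 24/s^3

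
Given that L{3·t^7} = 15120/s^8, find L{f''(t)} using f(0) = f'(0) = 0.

L{f''(t)} = s²F(s) - sf(0) - f'(0) = s²·15120/s^8 - 0 - 0 = 15120/s^6

Final answer: 15120/s^6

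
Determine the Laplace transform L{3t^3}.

L{3t^3} = 3 · L{t^3} = 3 · 6/s^4 = 18/s^4

Final answer: 18/s^4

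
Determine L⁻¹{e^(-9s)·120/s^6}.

L⁻¹{120/s^6} = t^5. By the time shift theorem, L⁻¹{e^(-as)F(s)} = u(t-a)f(t-a) with a=9, so L⁻¹{e^(-9s)·120/s^6} = u(t-9)·(t-9)^5

Final answer: u(t-9)·(t-9)^5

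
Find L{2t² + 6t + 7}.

L{2t² + 6t + 7} = 2·2/s³ + 6/s² + 7/s = 4/s³ + 6/s² + 7/s

Final answer: 4/s³ + 6/s² + 7/s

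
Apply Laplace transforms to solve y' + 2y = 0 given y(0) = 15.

L{y'} + 2L{y} = 0. sY - 15 + 2Y = 0. Y(s+2) = 15. Y = 15/(s+2)

Final answer: y(t) = 15e^(-2t)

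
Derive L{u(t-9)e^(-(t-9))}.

u(t-a)f(t-a) with f(t)=e^(-t). L{e^(-t)} = 1/(s+1). By time shift: e^(-9s)/(s+1)

Final answer: e^(-9s)/(s+1)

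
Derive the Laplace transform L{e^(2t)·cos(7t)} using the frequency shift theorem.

Frequency shift: L{e^(at)f(t)} = F(s-a). L{e^(2t)·cos(7t)} = (s-2)/((s-2)² + 49)

Final answer: (s-2)/((s-2)² + 49)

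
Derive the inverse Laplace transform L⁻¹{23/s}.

L⁻¹{c/s} = c, so L⁻¹{23/s} = 23

Final answer: 23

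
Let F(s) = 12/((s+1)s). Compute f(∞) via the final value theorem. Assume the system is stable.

f(∞) = lim_{s→0} sF(s) = lim_{s→0} 12/(s+1) = 12

Final answer: 12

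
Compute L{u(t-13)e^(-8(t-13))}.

u(t-a)f(t-a) with f(t)=e^(-8t). L{e^(-8t)} = 1/(s+8). By time shift: e^(-13s)/(s+8)

Final answer: e^(-13s)/(s+8)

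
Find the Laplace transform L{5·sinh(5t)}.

L{sinh(ωt)} = ω/(s² - ω²), so L{sinh(5t)} = 5/(s² - 25). Then L{5·sinh(5t)} = 5·5/(s² - 25) = 25/(s² - 25)

Final answer: 25/(s² - 25)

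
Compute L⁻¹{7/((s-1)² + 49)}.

Form: b/((s-a)² + b²) → e^(at)sin(bt). With a=1, b=7

Final answer: e^t·sin(7t)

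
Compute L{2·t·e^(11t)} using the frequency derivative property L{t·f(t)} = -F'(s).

L{e^(11t)} = 1/(s-11). By frequency derivative: L{t·e^(11t)} = -d/ds[1/(s-11)] = -(-1)/(s-11)² = 1/(s-11)². Then L{2·t·e^(11t)} = 2·1/(s-11)² = 2/(s-11)²

Final answer: 2/(s-11)²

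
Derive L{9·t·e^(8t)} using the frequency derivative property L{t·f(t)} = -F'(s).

L{e^(8t)} = 1/(s-8). By frequency derivative: L{t·e^(8t)} = -d/ds[1/(s-8)] = -(-1)/(s-8)² = 1/(s-8)². Then L{9·t·e^(8t)} = 9·1/(s-8)² = 9/(s-8)²

Final answer: 9/(s-8)²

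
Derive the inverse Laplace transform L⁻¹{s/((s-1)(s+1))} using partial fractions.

Using partial fractions, f(t) = (e^t + e^(-t))/2

Final answer: (e^t + e^(-t))/2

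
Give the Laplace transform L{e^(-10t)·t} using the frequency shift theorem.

L{e^(at)·t^n} = n!/(s-a)^(n+1), so L{e^(-10t)·t} = 1/(s+10)^2

Final answer: 1/(s+10)^2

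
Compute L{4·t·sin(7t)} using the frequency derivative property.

L{sin(7t)} = 7/(s² + 49). By L{t·f(t)} = -F'(s): -d/ds[7/(s² + 49)] = -(7)·(-2s)/(s² + 49)² = 14s/(s² + 49)². Then L{4·t·sin(7t)} = 4·14s/(s² + 49)² = 56s/(s² + 49)²

Final answer: 56s/(s² + 49)²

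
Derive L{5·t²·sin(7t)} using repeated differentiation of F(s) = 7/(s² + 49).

F(s) = 7/(s² + 49). F'(s) = -14s/(s² + 49)². F''(s) = -14(49 - 3s²)/(s² + 49)³ = (42s² - 686)/(s² + 49)³. So L{t²·sin(7t)} = (-1)² F''(s) = (42s² - 686)/(s² + 49)³. Then L{5·t²·sin(7t)} = 5·(42s² - 686)/(s² + 49)³ = (210s² - 3430)/(s² + 49)³

Final answer: (210s² - 3430)/(s² + 49)³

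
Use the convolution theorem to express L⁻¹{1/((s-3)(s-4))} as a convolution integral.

1/((s-3)(s-4)) = (1/(s-3))·(1/(s-4)) = L{e^(3t)}·L{e^(4t)}. So f(t) = e^(3t)*e^(4t) = ∫₀ᵗ e^(3τ)·e^(4(t-τ)) dτ

Final answer: ∫₀ᵗ e^(3τ)·e^(4(t-τ)) dτ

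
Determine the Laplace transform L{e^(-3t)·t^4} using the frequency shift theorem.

L{e^(at)·t^n} = n!/(s-a)^(n+1), so L{e^(-3t)·t^4} = 24/(s+3)^5

Final answer: 24/(s+3)^5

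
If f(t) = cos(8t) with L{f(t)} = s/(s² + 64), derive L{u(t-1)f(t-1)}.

Time shift theorem: L{u(t-a)f(t-a)} = e^(-as)F(s). Here a=1, F(s) = s/(s² + 64), so L{u(t-1)f(t-1)} = e^(-s)·s/(s² + 64)

Final answer: e^(-s)·s/(s² + 64)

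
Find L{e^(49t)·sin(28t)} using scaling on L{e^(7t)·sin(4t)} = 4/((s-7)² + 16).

Scaling with a=7: L{e^(49t)·sin(28t)} = (1/7) · 4/((s/7-7)² + 16). Simplifying: 28/((s-49)² + 784)

Final answer: 28/((s-49)² + 784)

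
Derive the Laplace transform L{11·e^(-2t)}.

L{e^(at)} = 1/(s-a), so L{e^(-2t)} = 1/(s+2). Then L{11·e^(-2t)} = 11/(s+2)

Final answer: 11/(s+2)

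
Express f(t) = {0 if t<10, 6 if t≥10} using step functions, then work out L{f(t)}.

f(t) = 6·u(t-10). L{u(t-10)} = e^(-10s)/s, so L{f(t)} = 6·e^(-10s)/s

Final answer: 6·e^(-10s)/s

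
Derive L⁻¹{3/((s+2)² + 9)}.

Form: b/((s-a)² + b²) → e^(at)sin(bt). With a=-2, b=3

Final answer: e^(-2t)·sin(3t)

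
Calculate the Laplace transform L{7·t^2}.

L{t^n} = n!/s^(n+1), so L{t^2} = 2/s^3. Then L{7·t^2} = 7·2/s^3 = 14/s^3

Final answer: 14/s^3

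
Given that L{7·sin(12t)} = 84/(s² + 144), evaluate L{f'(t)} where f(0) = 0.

L{f'(t)} = s·F(s) - f(0) = s·84/(s² + 144) - 0 = 84s/(s² + 144)

Final answer: 84s/(s² + 144)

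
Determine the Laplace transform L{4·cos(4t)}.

L{cos(ωt)} = s/(s² + ω²), so L{cos(4t)} = s/(s² + 16). Then L{4·cos(4t)} = 4·s/(s² + 16) = 4s/(s² + 16)

Final answer: 4s/(s² + 16)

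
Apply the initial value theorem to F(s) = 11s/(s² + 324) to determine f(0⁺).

f(0⁺) = lim_{s→∞} s·11s/(s² + 324) = lim_{s→∞} 11s²/(s² + 324) = 11

Final answer: 11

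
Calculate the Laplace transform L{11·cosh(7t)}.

L{cosh(ωt)} = s/(s² - ω²), so L{cosh(7t)} = s/(s² - 49). Then L{11·cosh(7t)} = 11·s/(s² - 49) = 11s/(s² - 49)

Final answer: 11s/(s² - 49)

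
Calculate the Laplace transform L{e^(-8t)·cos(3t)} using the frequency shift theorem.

Frequency shift: L{e^(at)f(t)} = F(s-a). L{e^(-8t)·cos(3t)} = (s+8)/((s+8)² + 9)

Final answer: (s+8)/((s+8)² + 9)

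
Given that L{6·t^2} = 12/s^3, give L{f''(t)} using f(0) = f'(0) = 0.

L{f''(t)} = s²F(s) - sf(0) - f'(0) = s²·12/s^3 - 0 - 0 = 12/s

Final answer: 12/s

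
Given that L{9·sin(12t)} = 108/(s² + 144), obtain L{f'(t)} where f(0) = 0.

L{f'(t)} = s·F(s) - f(0) = s·108/(s² + 144) - 0 = 108s/(s² + 144)

Final answer: 108s/(s² + 144)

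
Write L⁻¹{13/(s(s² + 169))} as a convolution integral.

13/(s(s² + 169)) = (1/s)·(13/(s² + 169)) = L{1}·L{sin(13t)}. So f(t) = 1*(sin(13t)) = ∫₀ᵗ sin(13τ) dτ

Final answer: ∫₀ᵗ sin(13τ) dτ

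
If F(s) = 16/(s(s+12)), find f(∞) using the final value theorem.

f(∞) = lim_{s→0} s·16/(s(s+12)) = lim_{s→0} 16/(s+12) = 16/12 = 4/3

Final answer: 4/3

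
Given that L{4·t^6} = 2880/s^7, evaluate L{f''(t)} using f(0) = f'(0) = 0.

L{f''(t)} = s²F(s) - sf(0) - f'(0) = s²·2880/s^7 - 0 - 0 = 2880/s^5

Final answer: 2880/s^5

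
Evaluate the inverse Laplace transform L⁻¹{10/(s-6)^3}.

L⁻¹{n!/(s-a)^(n+1)} = t^n·e^(at) with n=2, a=6. So L⁻¹{2/(s-6)^3} = t^2·e^(6t), and L⁻¹{10/(s-6)^3} = (10/2)·t^2·e^(6t) = 5·t^2·e^(6t)

Final answer: 5·t^2·e^(6t)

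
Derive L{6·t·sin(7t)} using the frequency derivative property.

L{sin(7t)} = 7/(s² + 49). By L{t·f(t)} = -F'(s): -d/ds[7/(s² + 49)] = -(7)·(-2s)/(s² + 49)² = 14s/(s² + 49)². Then L{6·t·sin(7t)} = 6·14s/(s² + 49)² = 84s/(s² + 49)²

Final answer: 84s/(s² + 49)²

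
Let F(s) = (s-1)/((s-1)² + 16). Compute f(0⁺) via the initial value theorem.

f(0⁺) = lim_{s→∞} sF(s) = lim_{s→∞} s(s-1)/((s-1)² + 16) = 1

Final answer: 1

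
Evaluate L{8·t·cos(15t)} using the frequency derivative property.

L{cos(15t)} = s/(s² + 225). Derivative: d/ds[s/(s² + 225)] = [(s² + 225) - s·2s]/(s² + 225)² = (225 - s²)/(s² + 225)². So L{t·cos(15t)} = -F'(s) = (s² - 225)/(s² + 225)². Then L{8·t·cos(15t)} = 8·(s² - 225)/(s² + 225)²

Final answer: 8·(s² - 225)/(s² + 225)²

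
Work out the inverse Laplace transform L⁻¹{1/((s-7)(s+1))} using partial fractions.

Decompose: A/(s-7) + B/(s+1). A = 1/8, B = -1/8. f(t) = (e^(7t) - e^(-t))/8

Final answer: (e^(7t) - e^(-t))/8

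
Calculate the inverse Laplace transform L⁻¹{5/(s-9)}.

L⁻¹{1/(s-a)} = e^(at), so L⁻¹{1/(s-9)} = e^(9t), and L⁻¹{5/(s-9)} = 5·e^(9t)

Final answer: 5·e^(9t)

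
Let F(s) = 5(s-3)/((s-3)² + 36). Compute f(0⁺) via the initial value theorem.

f(0⁺) = lim_{s→∞} sF(s) = lim_{s→∞} 5s(s-3)/((s-3)² + 36) = 5

Final answer: 5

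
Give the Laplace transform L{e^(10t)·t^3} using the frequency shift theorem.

L{e^(at)·t^n} = n!/(s-a)^(n+1), so L{e^(10t)·t^3} = 6/(s-10)^4

Final answer: 6/(s-10)^4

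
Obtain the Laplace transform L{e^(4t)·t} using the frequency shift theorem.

L{e^(at)·t^n} = n!/(s-a)^(n+1), so L{e^(4t)·t} = 1/(s-4)^2

Final answer: 1/(s-4)^2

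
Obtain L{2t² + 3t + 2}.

L{2t² + 3t + 2} = 2·2/s³ + 3/s² + 2/s = 4/s³ + 3/s² + 2/s

Final answer: 4/s³ + 3/s² + 2/s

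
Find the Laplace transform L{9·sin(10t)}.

L{sin(ωt)} = ω/(s² + ω²), so L{sin(10t)} = 10/(s² + 100). Then L{9·sin(10t)} = 9·10/(s² + 100) = 90/(s² + 100)

Final answer: 90/(s² + 100)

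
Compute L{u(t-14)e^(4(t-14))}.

u(t-a)f(t-a) with f(t)=e^(4t). L{e^(4t)} = 1/(s-4). By time shift: e^(-14s)/(s-4)

Final answer: e^(-14s)/(s-4)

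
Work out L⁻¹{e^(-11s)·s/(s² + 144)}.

L⁻¹{s/(s² + 144)} = cos(12t). By the time shift theorem, L⁻¹{e^(-as)F(s)} = u(t-a)f(t-a) with a=11, so L⁻¹{e^(-11s)·s/(s² + 144)} = u(t-11)·cos(12(t-11))

Final answer: u(t-11)·cos(12(t-11))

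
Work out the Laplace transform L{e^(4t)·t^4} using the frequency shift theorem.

L{e^(at)·t^n} = n!/(s-a)^(n+1), so L{e^(4t)·t^4} = 24/(s-4)^5

Final answer: 24/(s-4)^5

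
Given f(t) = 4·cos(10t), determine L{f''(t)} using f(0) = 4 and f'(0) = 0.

F(s) = 4s/(s² + 100). L{f''(t)} = s²F(s) - sf(0) - f'(0) = 4s³/(s² + 100) - 4s = (4s³ - 4s(s² + 100))/(s² + 100) = -400s/(s² + 100)

Final answer: -400s/(s² + 100)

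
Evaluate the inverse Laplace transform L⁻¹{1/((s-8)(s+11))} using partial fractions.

Decompose: A/(s-8) + B/(s+11). A = 1/19, B = -1/19. f(t) = (e^(8t) - e^(-11t))/19

Final answer: (e^(8t) - e^(-11t))/19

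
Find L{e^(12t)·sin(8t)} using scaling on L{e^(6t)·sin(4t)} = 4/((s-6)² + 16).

Scaling with a=2: L{e^(12t)·sin(8t)} = (1/2) · 4/((s/2-6)² + 16). Simplifying: 8/((s-12)² + 64)

Final answer: 8/((s-12)² + 64)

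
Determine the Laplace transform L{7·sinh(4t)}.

L{sinh(ωt)} = ω/(s² - ω²), so L{sinh(4t)} = 4/(s² - 16). Then L{7·sinh(4t)} = 7·4/(s² - 16) = 28/(s² - 16)

Final answer: 28/(s² - 16)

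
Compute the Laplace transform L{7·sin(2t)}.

L{sin(ωt)} = ω/(s² + ω²), so L{sin(2t)} = 2/(s² + 4). Then L{7·sin(2t)} = 7·2/(s² + 4) = 14/(s² + 4)

Final answer: 14/(s² + 4)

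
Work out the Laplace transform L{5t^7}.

L{5t^7} = 5 · L{t^7} = 5 · 5040/s^8 = 25200/s^8

Final answer: 25200/s^8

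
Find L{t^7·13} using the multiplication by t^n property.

L{13} = 13/s. d^1/ds^1[1/s] = -1/s². d^2/ds^2[1/s] = 2/s^3. d^3/ds^3[1/s] = -6/s^4. d^4/ds^4[1/s] = 24/s^5. d^5/ds^5[1/s] = -120/s^6. d^6/ds^6[1/s] = 720/s^7. d^7/ds^7[1/s] = -5040/s^8. So L{t^7} = (-1)^{7}·-5040/s^8 = 5040/s^8. Then L{t^7·13} = 13·5040/s^8 = 65520/s^8

Final answer: 65520/s^8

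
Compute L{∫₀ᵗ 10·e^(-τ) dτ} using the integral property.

L{∫₀ᵗ f(τ)dτ} = F(s)/s with F(s) = 10/(s+1), so L{∫₀ᵗ 10·e^(-τ) dτ} = 10/(s(s+1))

Final answer: 10/(s(s+1))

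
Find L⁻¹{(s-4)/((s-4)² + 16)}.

Using frequency shift: L⁻¹{(s-a)/((s-a)² + b²)} = e^(at)cos(bt). Here a=4, b=4

Final answer: e^(4t)·cos(4t)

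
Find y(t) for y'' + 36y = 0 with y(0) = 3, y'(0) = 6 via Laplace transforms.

L{y''} + 36L{y} = 0. s²Y - 3s - 6 + 36Y = 0. Y(s² + 36) = 3s + 6. Y = (3s + 6)/(s² + 36). Inverting: y(t) = 3cos(6t) + sin(6t)

Final answer: y(t) = 3cos(6t) + sin(6t)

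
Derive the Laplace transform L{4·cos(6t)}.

L{cos(ωt)} = s/(s² + ω²), so L{cos(6t)} = s/(s² + 36). Then L{4·cos(6t)} = 4·s/(s² + 36) = 4s/(s² + 36)

Final answer: 4s/(s² + 36)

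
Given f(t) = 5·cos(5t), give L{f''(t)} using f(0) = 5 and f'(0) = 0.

F(s) = 5s/(s² + 25). L{f''(t)} = s²F(s) - sf(0) - f'(0) = 5s³/(s² + 25) - 5s = (5s³ - 5s(s² + 25))/(s² + 25) = -125s/(s² + 25)

Final answer: -125s/(s² + 25)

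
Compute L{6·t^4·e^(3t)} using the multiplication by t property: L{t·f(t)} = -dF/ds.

Using L{t^n·e^(at)} = n!/(s-a)^(n+1), L{t^4·e^(3t)} = 24/(s-3)^5, so L{6·t^4·e^(3t)} = 6·24/(s-3)^5 = 144/(s-3)^5

Final answer: 144/(s-3)^5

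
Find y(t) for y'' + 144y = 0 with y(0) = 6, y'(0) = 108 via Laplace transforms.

L{y''} + 144L{y} = 0. s²Y - 6s - 108 + 144Y = 0. Y(s² + 144) = 6s + 108. Y = (6s + 108)/(s² + 144). Inverting: y(t) = 6cos(12t) + 9sin(12t)

Final answer: y(t) = 6cos(12t) + 9sin(12t)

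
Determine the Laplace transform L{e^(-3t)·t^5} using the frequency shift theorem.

L{e^(at)·t^n} = n!/(s-a)^(n+1), so L{e^(-3t)·t^5} = 120/(s+3)^6

Final answer: 120/(s+3)^6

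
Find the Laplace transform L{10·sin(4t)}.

L{sin(ωt)} = ω/(s² + ω²), so L{sin(4t)} = 4/(s² + 16). Then L{10·sin(4t)} = 10·4/(s² + 16) = 40/(s² + 16)

Final answer: 40/(s² + 16)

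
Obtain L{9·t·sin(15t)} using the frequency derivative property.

L{sin(15t)} = 15/(s² + 225). By L{t·f(t)} = -F'(s): -d/ds[15/(s² + 225)] = -(15)·(-2s)/(s² + 225)² = 30s/(s² + 225)². Then L{9·t·sin(15t)} = 9·30s/(s² + 225)² = 270s/(s² + 225)²

Final answer: 270s/(s² + 225)²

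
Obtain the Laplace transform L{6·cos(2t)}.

L{cos(ωt)} = s/(s² + ω²), so L{cos(2t)} = s/(s² + 4). Then L{6·cos(2t)} = 6·s/(s² + 4) = 6s/(s² + 4)

Final answer: 6s/(s² + 4)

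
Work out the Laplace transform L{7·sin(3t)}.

L{sin(ωt)} = ω/(s² + ω²), so L{sin(3t)} = 3/(s² + 9). Then L{7·sin(3t)} = 7·3/(s² + 9) = 21/(s² + 9)

Final answer: 21/(s² + 9)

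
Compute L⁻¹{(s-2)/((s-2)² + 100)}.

Using frequency shift: L⁻¹{(s-a)/((s-a)² + b²)} = e^(at)cos(bt). Here a=2, b=10

Final answer: e^(2t)·cos(10t)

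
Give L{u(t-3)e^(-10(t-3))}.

u(t-a)f(t-a) with f(t)=e^(-10t). L{e^(-10t)} = 1/(s+10). By time shift: e^(-3s)/(s+10)

Final answer: e^(-3s)/(s+10)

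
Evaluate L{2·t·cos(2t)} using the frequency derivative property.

L{cos(2t)} = s/(s² + 4). Derivative: d/ds[s/(s² + 4)] = [(s² + 4) - s·2s]/(s² + 4)² = (4 - s²)/(s² + 4)². So L{t·cos(2t)} = -F'(s) = (s² - 4)/(s² + 4)². Then L{2·t·cos(2t)} = 2·(s² - 4)/(s² + 4)²

Final answer: 2·(s² - 4)/(s² + 4)²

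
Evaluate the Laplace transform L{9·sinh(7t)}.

L{sinh(ωt)} = ω/(s² - ω²), so L{sinh(7t)} = 7/(s² - 49). Then L{9·sinh(7t)} = 9·7/(s² - 49) = 63/(s² - 49)

Final answer: 63/(s² - 49)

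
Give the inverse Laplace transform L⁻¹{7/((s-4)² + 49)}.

Using frequency shift, L⁻¹{7/((s-4)² + 49)} = e^(4t)·sin(7t)

Final answer: e^(4t)·sin(7t)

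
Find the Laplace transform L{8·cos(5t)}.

L{cos(ωt)} = s/(s² + ω²), so L{cos(5t)} = s/(s² + 25). Then L{8·cos(5t)} = 8·s/(s² + 25) = 8s/(s² + 25)

Final answer: 8s/(s² + 25)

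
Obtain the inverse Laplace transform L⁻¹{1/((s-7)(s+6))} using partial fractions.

Decompose: A/(s-7) + B/(s+6). A = 1/13, B = -1/13. f(t) = (e^(7t) - e^(-6t))/13

Final answer: (e^(7t) - e^(-6t))/13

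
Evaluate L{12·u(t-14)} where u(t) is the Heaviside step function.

L{u(t-a)} = e^(-as)/s. Here a=14, so L{u(t-14)} = e^(-14s)/s, and L{12·u(t-14)} = 12·e^(-14s)/s

Final answer: 12·e^(-14s)/s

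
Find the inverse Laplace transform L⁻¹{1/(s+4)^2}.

L⁻¹{n!/(s-a)^(n+1)} = t^n·e^(at) with n=1, a=-4. So L⁻¹{1/(s+4)^2} = t·e^(-4t)

Final answer: t·e^(-4t)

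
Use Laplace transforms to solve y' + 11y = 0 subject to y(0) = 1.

L{y'} + 11L{y} = 0. sY - 1 + 11Y = 0. Y(s+11) = 1. Y = 1/(s+11)

Final answer: y(t) = e^(-11t)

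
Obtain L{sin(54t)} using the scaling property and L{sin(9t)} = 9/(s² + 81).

Using L{f(at)} = (1/a)F(s/a) with a=6: L{sin(54t)} = (1/6) · 9/((s/6)² + 81) = (1/6) · 9·36/(s² + 2916) = 54/(s² + 2916)

Final answer: 54/(s² + 2916)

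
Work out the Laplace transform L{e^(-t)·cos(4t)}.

L{e^(at)·cos(ωt)} = (s-a)/((s-a)² + ω²), so L{e^(-t)·cos(4t)} = (s+1)/((s+1)² + 16)

Final answer: (s+1)/((s+1)² + 16)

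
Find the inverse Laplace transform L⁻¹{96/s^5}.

L⁻¹{n!/s^(n+1)} = t^n with n=4. So L⁻¹{24/s^5} = t^4, and L⁻¹{96/s^5} = (96/24)·t^4 = 4·t^4

Final answer: 4·t^4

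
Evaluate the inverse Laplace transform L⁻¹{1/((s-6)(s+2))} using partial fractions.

Decompose: A/(s-6) + B/(s+2). A = 1/8, B = -1/8. f(t) = (e^(6t) - e^(-2t))/8

Final answer: (e^(6t) - e^(-2t))/8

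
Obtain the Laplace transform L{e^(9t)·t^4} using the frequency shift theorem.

L{e^(at)·t^n} = n!/(s-a)^(n+1), so L{e^(9t)·t^4} = 24/(s-9)^5

Final answer: 24/(s-9)^5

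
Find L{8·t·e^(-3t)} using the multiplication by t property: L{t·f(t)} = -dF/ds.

Using L{t^n·e^(at)} = n!/(s-a)^(n+1), L{t·e^(-3t)} = 1/(s+3)^2, so L{8·t·e^(-3t)} = 8·1/(s+3)^2 = 8/(s+3)^2

Final answer: 8/(s+3)^2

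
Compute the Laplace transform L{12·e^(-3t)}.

L{e^(at)} = 1/(s-a), so L{e^(-3t)} = 1/(s+3). Then L{12·e^(-3t)} = 12/(s+3)

Final answer: 12/(s+3)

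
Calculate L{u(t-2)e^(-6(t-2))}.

u(t-a)f(t-a) with f(t)=e^(-6t). L{e^(-6t)} = 1/(s+6). By time shift: e^(-2s)/(s+6)

Final answer: e^(-2s)/(s+6)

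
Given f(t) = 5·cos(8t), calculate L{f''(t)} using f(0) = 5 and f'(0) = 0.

F(s) = 5s/(s² + 64). L{f''(t)} = s²F(s) - sf(0) - f'(0) = 5s³/(s² + 64) - 5s = (5s³ - 5s(s² + 64))/(s² + 64) = -320s/(s² + 64)

Final answer: -320s/(s² + 64)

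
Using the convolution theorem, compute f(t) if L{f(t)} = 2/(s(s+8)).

2/(s(s+8)) = (2/s)·(1/(s+8)) = L{2}·L{e^(-8t)}. By convolution, f(t) = 2*e^(-8t) = ∫₀ᵗ 2·e^(-8τ) dτ = 2·(1 - e^(-8t))/8

Final answer: 2·(1 - e^(-8t))/8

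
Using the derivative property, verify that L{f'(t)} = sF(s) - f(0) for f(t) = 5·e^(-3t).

f'(t) = -15e^(-3t). Direct: L{f'(t)} = -15/(s+3). Property: s·5/(s+3) - 5 = (5s - 5(s+3))/(s+3) = -15/(s+3). ✓

Final answer: -15/(s+3)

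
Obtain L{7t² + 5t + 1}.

L{7t² + 5t + 1} = 7·2/s³ + 5/s² + 1/s = 14/s³ + 5/s² + 1/s

Final answer: 14/s³ + 5/s² + 1/s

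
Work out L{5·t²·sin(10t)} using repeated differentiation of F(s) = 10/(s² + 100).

F(s) = 10/(s² + 100). F'(s) = -20s/(s² + 100)². F''(s) = -20(100 - 3s²)/(s² + 100)³ = (60s² - 2000)/(s² + 100)³. So L{t²·sin(10t)} = (-1)² F''(s) = (60s² - 2000)/(s² + 100)³. Then L{5·t²·sin(10t)} = 5·(60s² - 2000)/(s² + 100)³ = (300s² - 10000)/(s² + 100)³

Final answer: (300s² - 10000)/(s² + 100)³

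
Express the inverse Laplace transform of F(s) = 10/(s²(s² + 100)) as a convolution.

10/(s²(s² + 100)) = (1/s²)·(10/(s² + 100)) = L{t}·L{sin(10t)}. So f(t) = t*(sin(10t)) = ∫₀ᵗ τ·sin(10(t-τ)) dτ

Final answer: ∫₀ᵗ τ·sin(10(t-τ)) dτ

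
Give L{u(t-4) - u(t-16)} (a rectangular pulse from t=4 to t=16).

L{u(t-a)} = e^(-as)/s. L{u(t-4) - u(t-16)} = (e^(-4s) - e^(-16s))/s

Final answer: (e^(-4s) - e^(-16s))/s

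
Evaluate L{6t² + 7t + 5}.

L{6t² + 7t + 5} = 6·2/s³ + 7/s² + 5/s = 12/s³ + 7/s² + 5/s

Final answer: 12/s³ + 7/s² + 5/s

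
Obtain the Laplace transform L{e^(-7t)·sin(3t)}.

L{e^(at)·sin(ωt)} = ω/((s-a)² + ω²), so L{e^(-7t)·sin(3t)} = 3/((s+7)² + 9)

Final answer: 3/((s+7)² + 9)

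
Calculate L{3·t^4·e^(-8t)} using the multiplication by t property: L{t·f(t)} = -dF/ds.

Using L{t^n·e^(at)} = n!/(s-a)^(n+1), L{t^4·e^(-8t)} = 24/(s+8)^5, so L{3·t^4·e^(-8t)} = 3·24/(s+8)^5 = 72/(s+8)^5

Final answer: 72/(s+8)^5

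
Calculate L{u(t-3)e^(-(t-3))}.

u(t-a)f(t-a) with f(t)=e^(-t). L{e^(-t)} = 1/(s+1). By time shift: e^(-3s)/(s+1)

Final answer: e^(-3s)/(s+1)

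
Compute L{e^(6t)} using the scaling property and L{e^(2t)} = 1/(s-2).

Using L{f(at)} = (1/a)F(s/a) with a=3 and f(t) = e^(2t): L{e^(6t)} = (1/3) · 1/((s/3)-2) = (1/3) · 3/(s-6) = 1/(s-6)

Final answer: 1/(s-6)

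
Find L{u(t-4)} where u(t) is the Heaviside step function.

L{u(t-a)} = e^(-as)/s. Here a=4, so L{u(t-4)} = e^(-4s)/s

Final answer: e^(-4s)/s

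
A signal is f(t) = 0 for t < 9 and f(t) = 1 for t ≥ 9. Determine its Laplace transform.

f(t) = u(t-9). L{u(t-9)} = e^(-9s)/s, so L{f(t)} = e^(-9s)/s

Final answer: e^(-9s)/s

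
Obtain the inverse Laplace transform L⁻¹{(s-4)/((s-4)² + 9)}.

Using frequency shift, L⁻¹{(s-4)/((s-4)² + 9)} = e^(4t)·cos(3t)

Final answer: e^(4t)·cos(3t)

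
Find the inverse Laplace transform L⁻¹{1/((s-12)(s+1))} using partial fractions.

Decompose: A/(s-12) + B/(s+1). A = 1/13, B = -1/13. f(t) = (e^(12t) - e^(-t))/13

Final answer: (e^(12t) - e^(-t))/13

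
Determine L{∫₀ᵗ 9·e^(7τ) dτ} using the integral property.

L{∫₀ᵗ f(τ)dτ} = F(s)/s with F(s) = 9/(s-7), so L{∫₀ᵗ 9·e^(7τ) dτ} = 9/(s(s-7))

Final answer: 9/(s(s-7))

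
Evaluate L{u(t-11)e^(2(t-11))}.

u(t-a)f(t-a) with f(t)=e^(2t). L{e^(2t)} = 1/(s-2). By time shift: e^(-11s)/(s-2)

Final answer: e^(-11s)/(s-2)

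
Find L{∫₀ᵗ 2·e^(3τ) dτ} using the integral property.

L{∫₀ᵗ f(τ)dτ} = F(s)/s with F(s) = 2/(s-3), so L{∫₀ᵗ 2·e^(3τ) dτ} = 2/(s(s-3))

Final answer: 2/(s(s-3))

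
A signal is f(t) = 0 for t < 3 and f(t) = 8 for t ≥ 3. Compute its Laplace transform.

f(t) = 8·u(t-3). L{u(t-3)} = e^(-3s)/s, so L{f(t)} = 8·e^(-3s)/s

Final answer: 8·e^(-3s)/s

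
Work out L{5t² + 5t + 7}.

L{5t² + 5t + 7} = 5·2/s³ + 5/s² + 7/s = 10/s³ + 5/s² + 7/s

Final answer: 10/s³ + 5/s² + 7/s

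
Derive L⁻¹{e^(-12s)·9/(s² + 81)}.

L⁻¹{9/(s² + 81)} = sin(9t). By the time shift theorem, L⁻¹{e^(-as)F(s)} = u(t-a)f(t-a) with a=12, so L⁻¹{e^(-12s)·9/(s² + 81)} = u(t-12)·sin(9(t-12))

Final answer: u(t-12)·sin(9(t-12))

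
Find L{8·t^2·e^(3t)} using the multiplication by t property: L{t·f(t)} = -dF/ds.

Using L{t^n·e^(at)} = n!/(s-a)^(n+1), L{t^2·e^(3t)} = 2/(s-3)^3, so L{8·t^2·e^(3t)} = 8·2/(s-3)^3 = 16/(s-3)^3

Final answer: 16/(s-3)^3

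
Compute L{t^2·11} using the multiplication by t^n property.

L{11} = 11/s. d^1/ds^1[1/s] = -1/s². d^2/ds^2[1/s] = 2/s^3. So L{t^2} = (-1)^{2}·2/s^3 = 2/s^3. Then L{t^2·11} = 11·2/s^3 = 22/s^3

Final answer: 22/s^3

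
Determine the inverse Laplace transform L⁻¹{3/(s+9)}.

L⁻¹{1/(s-a)} = e^(at), so L⁻¹{1/(s+9)} = e^(-9t), and L⁻¹{3/(s+9)} = 3·e^(-9t)

Final answer: 3·e^(-9t)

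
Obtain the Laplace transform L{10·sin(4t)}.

L{sin(ωt)} = ω/(s² + ω²), so L{sin(4t)} = 4/(s² + 16). Then L{10·sin(4t)} = 10·4/(s² + 16) = 40/(s² + 16)

Final answer: 40/(s² + 16)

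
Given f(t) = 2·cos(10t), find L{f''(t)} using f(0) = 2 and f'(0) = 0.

F(s) = 2s/(s² + 100). L{f''(t)} = s²F(s) - sf(0) - f'(0) = 2s³/(s² + 100) - 2s = (2s³ - 2s(s² + 100))/(s² + 100) = -200s/(s² + 100)

Final answer: -200s/(s² + 100)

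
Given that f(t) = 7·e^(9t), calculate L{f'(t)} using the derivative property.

f(0) = 7, F(s) = 7/(s-9). L{f'(t)} = s·F(s) - f(0) = 7s/(s-9) - 7 = (7s - 7(s-9))/(s-9) = 63/(s-9)

Final answer: 63/(s-9)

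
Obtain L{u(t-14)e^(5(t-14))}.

u(t-a)f(t-a) with f(t)=e^(5t). L{e^(5t)} = 1/(s-5). By time shift: e^(-14s)/(s-5)

Final answer: e^(-14s)/(s-5)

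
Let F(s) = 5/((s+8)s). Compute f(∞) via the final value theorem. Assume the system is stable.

f(∞) = lim_{s→0} sF(s) = lim_{s→0} 5/(s+8) = 5/8

Final answer: 5/8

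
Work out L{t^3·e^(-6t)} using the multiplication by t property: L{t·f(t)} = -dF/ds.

Using L{t^n·e^(at)} = n!/(s-a)^(n+1), L{t^3·e^(-6t)} = 6/(s+6)^4

Final answer: 6/(s+6)^4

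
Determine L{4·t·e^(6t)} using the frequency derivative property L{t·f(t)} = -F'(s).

L{e^(6t)} = 1/(s-6). By frequency derivative: L{t·e^(6t)} = -d/ds[1/(s-6)] = -(-1)/(s-6)² = 1/(s-6)². Then L{4·t·e^(6t)} = 4·1/(s-6)² = 4/(s-6)²

Final answer: 4/(s-6)²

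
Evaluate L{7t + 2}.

L{7t + 2} = 7·L{t} + 2·L{1} = 7/s² + 2/s

Final answer: 7/s² + 2/s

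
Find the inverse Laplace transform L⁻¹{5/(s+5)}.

L⁻¹{1/(s-a)} = e^(at), so L⁻¹{1/(s+5)} = e^(-5t), and L⁻¹{5/(s+5)} = 5·e^(-5t)

Final answer: 5·e^(-5t)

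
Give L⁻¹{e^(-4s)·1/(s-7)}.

L⁻¹{1/(s-7)} = e^(7t). By the time shift theorem, L⁻¹{e^(-as)F(s)} = u(t-a)f(t-a) with a=4, so L⁻¹{e^(-4s)·1/(s-7)} = u(t-4)·e^(7(t-4))

Final answer: u(t-4)·e^(7(t-4))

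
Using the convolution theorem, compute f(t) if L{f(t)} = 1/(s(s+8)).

1/(s(s+8)) = (1/s)·(1/(s+8)) = L{1}·L{e^(-8t)}. By convolution, f(t) = 1*e^(-8t) = ∫₀ᵗ 1·e^(-8τ) dτ = (1 - e^(-8t))/8

Final answer: (1 - e^(-8t))/8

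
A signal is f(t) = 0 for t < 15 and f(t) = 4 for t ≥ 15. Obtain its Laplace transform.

f(t) = 4·u(t-15). L{u(t-15)} = e^(-15s)/s, so L{f(t)} = 4·e^(-15s)/s

Final answer: 4·e^(-15s)/s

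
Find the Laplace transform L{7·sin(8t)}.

L{sin(ωt)} = ω/(s² + ω²), so L{sin(8t)} = 8/(s² + 64). Then L{7·sin(8t)} = 7·8/(s² + 64) = 56/(s² + 64)

Final answer: 56/(s² + 64)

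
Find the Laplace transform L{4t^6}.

L{4t^6} = 4 · L{t^6} = 4 · 720/s^7 = 2880/s^7

Final answer: 2880/s^7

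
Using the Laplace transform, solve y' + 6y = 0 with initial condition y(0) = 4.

L{y'} + 6L{y} = 0. sY - 4 + 6Y = 0. Y(s+6) = 4. Y = 4/(s+6)

Final answer: y(t) = 4e^(-6t)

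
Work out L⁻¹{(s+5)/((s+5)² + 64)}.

Using frequency shift: L⁻¹{(s-a)/((s-a)² + b²)} = e^(at)cos(bt). Here a=-5, b=8

Final answer: e^(-5t)·cos(8t)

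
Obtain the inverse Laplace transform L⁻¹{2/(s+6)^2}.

L⁻¹{n!/(s-a)^(n+1)} = t^n·e^(at) with n=1, a=-6. So L⁻¹{1/(s+6)^2} = t·e^(-6t), and L⁻¹{2/(s+6)^2} = (2/1)·t·e^(-6t) = 2·t·e^(-6t)

Final answer: 2·t·e^(-6t)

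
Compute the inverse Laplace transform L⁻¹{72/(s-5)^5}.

L⁻¹{n!/(s-a)^(n+1)} = t^n·e^(at) with n=4, a=5. So L⁻¹{24/(s-5)^5} = t^4·e^(5t), and L⁻¹{72/(s-5)^5} = (72/24)·t^4·e^(5t) = 3·t^4·e^(5t)

Final answer: 3·t^4·e^(5t)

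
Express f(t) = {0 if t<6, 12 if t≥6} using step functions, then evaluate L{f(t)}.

f(t) = 12·u(t-6). L{u(t-6)} = e^(-6s)/s, so L{f(t)} = 12·e^(-6s)/s

Final answer: 12·e^(-6s)/s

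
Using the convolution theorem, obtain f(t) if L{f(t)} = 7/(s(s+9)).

7/(s(s+9)) = (7/s)·(1/(s+9)) = L{7}·L{e^(-9t)}. By convolution, f(t) = 7*e^(-9t) = ∫₀ᵗ 7·e^(-9τ) dτ = 7·(1 - e^(-9t))/9

Final answer: 7·(1 - e^(-9t))/9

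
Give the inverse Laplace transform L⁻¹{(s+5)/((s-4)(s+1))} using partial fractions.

Using partial fractions, f(t) = (9e^(4t) - 4e^(-t))/5

Final answer: (9e^(4t) - 4e^(-t))/5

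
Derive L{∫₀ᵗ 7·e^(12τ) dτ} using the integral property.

L{∫₀ᵗ f(τ)dτ} = F(s)/s with F(s) = 7/(s-12), so L{∫₀ᵗ 7·e^(12τ) dτ} = 7/(s(s-12))

Final answer: 7/(s(s-12))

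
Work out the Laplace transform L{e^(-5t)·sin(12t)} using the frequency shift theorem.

Frequency shift: L{e^(at)f(t)} = F(s-a). L{e^(-5t)·sin(12t)} = 12/((s+5)² + 144)

Final answer: 12/((s+5)² + 144)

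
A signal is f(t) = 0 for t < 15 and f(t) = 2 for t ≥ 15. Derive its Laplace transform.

f(t) = 2·u(t-15). L{u(t-15)} = e^(-15s)/s, so L{f(t)} = 2·e^(-15s)/s

Final answer: 2·e^(-15s)/s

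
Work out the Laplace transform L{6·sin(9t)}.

L{sin(ωt)} = ω/(s² + ω²), so L{sin(9t)} = 9/(s² + 81). Then L{6·sin(9t)} = 6·9/(s² + 81) = 54/(s² + 81)

Final answer: 54/(s² + 81)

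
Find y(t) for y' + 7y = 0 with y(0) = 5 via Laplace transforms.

L{y'} + 7L{y} = 0. sY - 5 + 7Y = 0. Y(s+7) = 5. Y = 5/(s+7)

Final answer: y(t) = 5e^(-7t)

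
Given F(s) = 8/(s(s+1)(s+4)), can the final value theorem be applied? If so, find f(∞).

Poles of sF(s) = 8/((s+1)(s+4)) are at s = -1 and s = -4, both in the left half-plane. Theorem applies. f(∞) = lim_{s→0} sF(s) = 8/(1·4) = 2

Final answer: 2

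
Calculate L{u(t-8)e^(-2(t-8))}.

u(t-a)f(t-a) with f(t)=e^(-2t). L{e^(-2t)} = 1/(s+2). By time shift: e^(-8s)/(s+2)

Final answer: e^(-8s)/(s+2)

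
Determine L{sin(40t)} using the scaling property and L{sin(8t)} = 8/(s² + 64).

Using L{f(at)} = (1/a)F(s/a) with a=5: L{sin(40t)} = (1/5) · 8/((s/5)² + 64) = (1/5) · 8·25/(s² + 1600) = 40/(s² + 1600)

Final answer: 40/(s² + 1600)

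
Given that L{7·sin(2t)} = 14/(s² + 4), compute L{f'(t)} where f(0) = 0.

L{f'(t)} = s·F(s) - f(0) = s·14/(s² + 4) - 0 = 14s/(s² + 4)

Final answer: 14s/(s² + 4)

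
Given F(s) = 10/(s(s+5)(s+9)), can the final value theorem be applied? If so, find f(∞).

Poles of sF(s) = 10/((s+5)(s+9)) are at s = -5 and s = -9, both in the left half-plane. Theorem applies. f(∞) = lim_{s→0} sF(s) = 10/(5·9) = 2/9

Final answer: 2/9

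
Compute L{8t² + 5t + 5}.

L{8t² + 5t + 5} = 8·2/s³ + 5/s² + 5/s = 16/s³ + 5/s² + 5/s

Final answer: 16/s³ + 5/s² + 5/s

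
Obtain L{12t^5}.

L{t^n} = n!/s^(n+1). So L{12t^5} = 12·5!/s^6 = 1440/s^6

Final answer: 1440/s^6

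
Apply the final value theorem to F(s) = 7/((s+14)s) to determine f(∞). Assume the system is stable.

f(∞) = lim_{s→0} sF(s) = lim_{s→0} 7/(s+14) = 1/2

Final answer: 1/2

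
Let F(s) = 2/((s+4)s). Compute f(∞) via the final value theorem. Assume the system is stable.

f(∞) = lim_{s→0} sF(s) = lim_{s→0} 2/(s+4) = 1/2

Final answer: 1/2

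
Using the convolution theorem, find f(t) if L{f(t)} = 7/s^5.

7/s^5 = (7/s)·(1/s^4) = L{7}·L{t^3/6}. By convolution, f(t) = 7*t^3/6 = ∫₀ᵗ 7·τ^3/6 dτ = 7·t^4/24

Final answer: 7·t^4/24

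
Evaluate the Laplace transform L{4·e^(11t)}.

L{e^(at)} = 1/(s-a), so L{e^(11t)} = 1/(s-11). Then L{4·e^(11t)} = 4/(s-11)

Final answer: 4/(s-11)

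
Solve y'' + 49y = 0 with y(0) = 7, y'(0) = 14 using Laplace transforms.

L{y''} + 49L{y} = 0. s²Y - 7s - 14 + 49Y = 0. Y(s² + 49) = 7s + 14. Y = (7s + 14)/(s² + 49). Inverting: y(t) = 7cos(7t) + 2sin(7t)

Final answer: y(t) = 7cos(7t) + 2sin(7t)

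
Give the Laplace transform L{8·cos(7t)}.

L{cos(ωt)} = s/(s² + ω²), so L{cos(7t)} = s/(s² + 49). Then L{8·cos(7t)} = 8·s/(s² + 49) = 8s/(s² + 49)

Final answer: 8s/(s² + 49)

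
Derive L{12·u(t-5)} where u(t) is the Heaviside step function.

L{u(t-a)} = e^(-as)/s. Here a=5, so L{u(t-5)} = e^(-5s)/s, and L{12·u(t-5)} = 12·e^(-5s)/s

Final answer: 12·e^(-5s)/s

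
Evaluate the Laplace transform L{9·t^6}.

L{t^n} = n!/s^(n+1), so L{t^6} = 720/s^7. Then L{9·t^6} = 9·720/s^7 = 6480/s^7

Final answer: 6480/s^7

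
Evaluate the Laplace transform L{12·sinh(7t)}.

L{sinh(ωt)} = ω/(s² - ω²), so L{sinh(7t)} = 7/(s² - 49). Then L{12·sinh(7t)} = 12·7/(s² - 49) = 84/(s² - 49)

Final answer: 84/(s² - 49)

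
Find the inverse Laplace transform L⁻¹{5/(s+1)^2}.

L⁻¹{n!/(s-a)^(n+1)} = t^n·e^(at) with n=1, a=-1. So L⁻¹{1/(s+1)^2} = t·e^(-t), and L⁻¹{5/(s+1)^2} = (5/1)·t·e^(-t) = 5·t·e^(-t)

Final answer: 5·t·e^(-t)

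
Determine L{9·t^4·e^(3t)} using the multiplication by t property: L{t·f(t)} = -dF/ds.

Using L{t^n·e^(at)} = n!/(s-a)^(n+1), L{t^4·e^(3t)} = 24/(s-3)^5, so L{9·t^4·e^(3t)} = 9·24/(s-3)^5 = 216/(s-3)^5

Final answer: 216/(s-3)^5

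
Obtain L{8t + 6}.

L{8t + 6} = 8·L{t} + 6·L{1} = 8/s² + 6/s

Final answer: 8/s² + 6/s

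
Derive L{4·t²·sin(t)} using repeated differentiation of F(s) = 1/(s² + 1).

F(s) = 1/(s² + 1). F'(s) = -2s/(s² + 1)². F''(s) = -2(1 - 3s²)/(s² + 1)³ = (6s² - 2)/(s² + 1)³. So L{t²·sin(t)} = (-1)² F''(s) = (6s² - 2)/(s² + 1)³. Then L{4·t²·sin(t)} = 4·(6s² - 2)/(s² + 1)³ = (24s² - 8)/(s² + 1)³

Final answer: (24s² - 8)/(s² + 1)³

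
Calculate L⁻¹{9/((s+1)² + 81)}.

Form: b/((s-a)² + b²) → e^(at)sin(bt). With a=-1, b=9

Final answer: e^(-t)·sin(9t)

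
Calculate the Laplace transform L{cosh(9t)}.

L{cosh(ωt)} = s/(s² - ω²), so L{cosh(9t)} = s/(s² - 81)

Final answer: s/(s² - 81)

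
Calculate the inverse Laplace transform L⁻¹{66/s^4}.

L⁻¹{n!/s^(n+1)} = t^n with n=3. So L⁻¹{6/s^4} = t^3, and L⁻¹{66/s^4} = (66/6)·t^3 = 11·t^3

Final answer: 11·t^3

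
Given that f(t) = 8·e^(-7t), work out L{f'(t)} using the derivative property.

f(0) = 8, F(s) = 8/(s+7). L{f'(t)} = s·F(s) - f(0) = 8s/(s+7) - 8 = (8s - 8(s+7))/(s+7) = -56/(s+7)

Final answer: -56/(s+7)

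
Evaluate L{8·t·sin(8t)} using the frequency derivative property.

L{sin(8t)} = 8/(s² + 64). By L{t·f(t)} = -F'(s): -d/ds[8/(s² + 64)] = -(8)·(-2s)/(s² + 64)² = 16s/(s² + 64)². Then L{8·t·sin(8t)} = 8·16s/(s² + 64)² = 128s/(s² + 64)²

Final answer: 128s/(s² + 64)²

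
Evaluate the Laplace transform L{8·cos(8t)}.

L{cos(ωt)} = s/(s² + ω²), so L{cos(8t)} = s/(s² + 64). Then L{8·cos(8t)} = 8·s/(s² + 64) = 8s/(s² + 64)

Final answer: 8s/(s² + 64)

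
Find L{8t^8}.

L{t^n} = n!/s^(n+1). So L{8t^8} = 8·8!/s^9 = 322560/s^9

Final answer: 322560/s^9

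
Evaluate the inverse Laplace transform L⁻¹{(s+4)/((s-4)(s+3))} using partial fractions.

Using partial fractions, f(t) = (8e^(4t) - e^(-3t))/7

Final answer: (8e^(4t) - e^(-3t))/7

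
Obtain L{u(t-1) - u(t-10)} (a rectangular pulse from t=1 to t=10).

L{u(t-a)} = e^(-as)/s. L{u(t-1) - u(t-10)} = (e^(-s) - e^(-10s))/s

Final answer: (e^(-s) - e^(-10s))/s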